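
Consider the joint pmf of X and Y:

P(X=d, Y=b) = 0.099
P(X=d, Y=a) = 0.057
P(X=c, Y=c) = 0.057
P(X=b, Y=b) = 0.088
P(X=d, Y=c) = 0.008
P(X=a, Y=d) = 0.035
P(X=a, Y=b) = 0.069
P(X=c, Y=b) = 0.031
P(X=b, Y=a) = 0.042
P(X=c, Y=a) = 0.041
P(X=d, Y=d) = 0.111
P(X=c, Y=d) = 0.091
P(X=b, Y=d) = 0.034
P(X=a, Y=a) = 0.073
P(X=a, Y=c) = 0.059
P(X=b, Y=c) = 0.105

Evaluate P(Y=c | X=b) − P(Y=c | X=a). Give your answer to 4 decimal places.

0.1403

P(X=b) = 0.042 + 0.088 + 0.105 + 0.034 = 0.269; P(Y=c | X=b) = 0.105/0.269 = 0.39033.
P(X=a) = 0.073 + 0.069 + 0.059 + 0.035 = 0.236; P(Y=c | X=a) = 0.059/0.236 = 0.25000.
Difference = 0.1403.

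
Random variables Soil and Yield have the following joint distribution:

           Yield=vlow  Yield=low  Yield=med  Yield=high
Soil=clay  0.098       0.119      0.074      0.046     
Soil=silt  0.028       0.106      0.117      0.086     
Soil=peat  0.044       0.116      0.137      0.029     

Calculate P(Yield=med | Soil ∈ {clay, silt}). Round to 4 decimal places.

0.2834

P(Soil=clay) = 0.098 + 0.119 + 0.074 + 0.046 = 0.337.
P(Soil=silt) = 0.028 + 0.106 + 0.117 + 0.086 = 0.337.
P(Soil ∈ {clay, silt}) = 0.337 + 0.337 = 0.674; P(Yield=med, Soil ∈ {clay, silt}) = 0.074 + 0.117 = 0.191.
P(Yield=med | Soil ∈ {clay, silt}) = 0.191/0.674 = 0.2834.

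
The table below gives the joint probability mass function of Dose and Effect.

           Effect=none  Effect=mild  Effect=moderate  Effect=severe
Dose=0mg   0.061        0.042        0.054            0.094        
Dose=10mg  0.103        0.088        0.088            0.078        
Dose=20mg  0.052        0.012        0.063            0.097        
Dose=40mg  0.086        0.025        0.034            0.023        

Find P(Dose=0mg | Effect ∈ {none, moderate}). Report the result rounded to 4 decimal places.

P(Effect=none) = 0.061 + 0.103 + 0.052 + 0.086 = 0.302.
P(Effect=moderate) = 0.054 + 0.088 + 0.063 + 0.034 = 0.239.
P(Effect ∈ {none, moderate}) = 0.302 + 0.239 = 0.541; P(Dose=0mg, Effect ∈ {none, moderate}) = 0.061 + 0.054 = 0.115.
P(Dose=0mg | Effect ∈ {none, moderate}) = 0.115/0.541 = 0.2126.

0.2126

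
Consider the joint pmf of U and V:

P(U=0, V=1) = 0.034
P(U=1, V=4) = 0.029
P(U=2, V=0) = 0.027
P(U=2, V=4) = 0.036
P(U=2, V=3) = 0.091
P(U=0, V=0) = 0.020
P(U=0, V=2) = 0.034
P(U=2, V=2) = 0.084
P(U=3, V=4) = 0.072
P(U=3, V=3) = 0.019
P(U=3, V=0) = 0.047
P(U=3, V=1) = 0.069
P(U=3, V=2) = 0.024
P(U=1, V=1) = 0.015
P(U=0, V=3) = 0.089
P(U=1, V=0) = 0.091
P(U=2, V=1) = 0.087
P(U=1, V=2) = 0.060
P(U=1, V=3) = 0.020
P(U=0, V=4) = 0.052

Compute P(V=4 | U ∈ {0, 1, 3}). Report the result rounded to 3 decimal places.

P(U=0) = 0.020 + 0.034 + 0.034 + 0.089 + 0.052 = 0.229.
P(U=1) = 0.091 + 0.015 + 0.060 + 0.020 + 0.029 = 0.215.
P(U=3) = 0.047 + 0.069 + 0.024 + 0.019 + 0.072 = 0.231.
P(U ∈ {0, 1, 3}) = 0.229 + 0.215 + 0.231 = 0.675; P(V=4, U ∈ {0, 1, 3}) = 0.052 + 0.029 + 0.072 = 0.153.
P(V=4 | U ∈ {0, 1, 3}) = 0.153/0.675 = 0.227.

0.227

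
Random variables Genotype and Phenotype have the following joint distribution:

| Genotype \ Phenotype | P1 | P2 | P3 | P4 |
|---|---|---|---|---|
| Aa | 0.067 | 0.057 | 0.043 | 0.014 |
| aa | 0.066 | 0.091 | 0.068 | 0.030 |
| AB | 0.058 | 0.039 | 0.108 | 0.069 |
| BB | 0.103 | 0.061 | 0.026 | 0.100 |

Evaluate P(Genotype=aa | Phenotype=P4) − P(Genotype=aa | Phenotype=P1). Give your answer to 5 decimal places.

P(Phenotype=P4) = 0.014 + 0.030 + 0.069 + 0.100 = 0.213; P(Genotype=aa | Phenotype=P4) = 0.030/0.213 = 0.140845.
P(Phenotype=P1) = 0.067 + 0.066 + 0.058 + 0.103 = 0.294; P(Genotype=aa | Phenotype=P1) = 0.066/0.294 = 0.224490.
Difference = -0.08364.

-0.08364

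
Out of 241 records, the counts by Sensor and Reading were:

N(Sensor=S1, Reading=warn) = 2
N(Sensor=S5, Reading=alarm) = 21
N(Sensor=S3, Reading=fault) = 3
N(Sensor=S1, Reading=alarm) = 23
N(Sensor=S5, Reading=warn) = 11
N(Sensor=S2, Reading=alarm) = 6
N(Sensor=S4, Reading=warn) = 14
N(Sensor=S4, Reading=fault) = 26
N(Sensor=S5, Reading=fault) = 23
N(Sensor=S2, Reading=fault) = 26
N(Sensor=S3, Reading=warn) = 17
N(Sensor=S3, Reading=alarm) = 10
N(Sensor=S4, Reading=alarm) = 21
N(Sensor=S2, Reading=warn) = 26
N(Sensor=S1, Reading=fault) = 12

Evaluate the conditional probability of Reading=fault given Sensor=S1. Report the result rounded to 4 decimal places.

0.3243

Total with Sensor=S1: 2 + 23 + 12 = 37.
P(Reading=fault | Sensor=S1) = 12/37 = 0.3243.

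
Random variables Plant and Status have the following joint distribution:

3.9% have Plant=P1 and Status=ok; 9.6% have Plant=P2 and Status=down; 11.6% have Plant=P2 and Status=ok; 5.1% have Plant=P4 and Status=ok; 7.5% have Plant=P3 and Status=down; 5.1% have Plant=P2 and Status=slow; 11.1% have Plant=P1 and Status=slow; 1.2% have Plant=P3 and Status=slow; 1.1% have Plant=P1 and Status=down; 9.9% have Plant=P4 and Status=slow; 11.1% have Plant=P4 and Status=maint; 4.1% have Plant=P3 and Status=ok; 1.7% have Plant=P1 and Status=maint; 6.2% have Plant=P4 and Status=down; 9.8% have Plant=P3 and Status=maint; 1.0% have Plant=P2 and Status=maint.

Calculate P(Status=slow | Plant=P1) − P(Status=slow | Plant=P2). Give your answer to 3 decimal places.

P(Plant=P1) = 0.039 + 0.111 + 0.011 + 0.017 = 0.178; P(Status=slow | Plant=P1) = 0.111/0.178 = 0.6236.
P(Plant=P2) = 0.116 + 0.051 + 0.096 + 0.010 = 0.273; P(Status=slow | Plant=P2) = 0.051/0.273 = 0.1868.
Difference = 0.437.

0.437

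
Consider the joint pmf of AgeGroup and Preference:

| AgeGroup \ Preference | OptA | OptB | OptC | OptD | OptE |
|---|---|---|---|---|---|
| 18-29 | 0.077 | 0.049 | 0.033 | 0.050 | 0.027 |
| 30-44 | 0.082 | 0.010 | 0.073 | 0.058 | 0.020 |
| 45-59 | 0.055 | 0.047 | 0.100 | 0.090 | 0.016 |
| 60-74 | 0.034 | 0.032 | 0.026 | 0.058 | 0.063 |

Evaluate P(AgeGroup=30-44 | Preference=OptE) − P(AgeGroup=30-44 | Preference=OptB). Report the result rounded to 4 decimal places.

0.0863

P(Preference=OptE) = 0.027 + 0.020 + 0.016 + 0.063 = 0.126; P(AgeGroup=30-44 | Preference=OptE) = 0.020/0.126 = 0.15873.
P(Preference=OptB) = 0.049 + 0.010 + 0.047 + 0.032 = 0.138; P(AgeGroup=30-44 | Preference=OptB) = 0.010/0.138 = 0.07246.
Difference = 0.0863.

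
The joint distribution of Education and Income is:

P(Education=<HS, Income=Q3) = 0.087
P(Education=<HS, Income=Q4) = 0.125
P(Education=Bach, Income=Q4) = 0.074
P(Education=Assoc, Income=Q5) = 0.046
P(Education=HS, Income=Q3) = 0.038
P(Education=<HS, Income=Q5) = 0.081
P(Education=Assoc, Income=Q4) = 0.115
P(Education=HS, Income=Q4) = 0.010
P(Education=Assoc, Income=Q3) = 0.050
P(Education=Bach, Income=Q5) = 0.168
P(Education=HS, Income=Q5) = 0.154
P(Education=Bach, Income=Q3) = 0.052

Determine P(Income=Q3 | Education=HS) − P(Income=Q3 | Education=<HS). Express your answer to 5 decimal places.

-0.10881

P(Education=HS) = 0.038 + 0.010 + 0.154 = 0.202; P(Income=Q3 | Education=HS) = 0.038/0.202 = 0.188119.
P(Education=<HS) = 0.087 + 0.125 + 0.081 = 0.293; P(Income=Q3 | Education=<HS) = 0.087/0.293 = 0.296928.
Difference = -0.10881.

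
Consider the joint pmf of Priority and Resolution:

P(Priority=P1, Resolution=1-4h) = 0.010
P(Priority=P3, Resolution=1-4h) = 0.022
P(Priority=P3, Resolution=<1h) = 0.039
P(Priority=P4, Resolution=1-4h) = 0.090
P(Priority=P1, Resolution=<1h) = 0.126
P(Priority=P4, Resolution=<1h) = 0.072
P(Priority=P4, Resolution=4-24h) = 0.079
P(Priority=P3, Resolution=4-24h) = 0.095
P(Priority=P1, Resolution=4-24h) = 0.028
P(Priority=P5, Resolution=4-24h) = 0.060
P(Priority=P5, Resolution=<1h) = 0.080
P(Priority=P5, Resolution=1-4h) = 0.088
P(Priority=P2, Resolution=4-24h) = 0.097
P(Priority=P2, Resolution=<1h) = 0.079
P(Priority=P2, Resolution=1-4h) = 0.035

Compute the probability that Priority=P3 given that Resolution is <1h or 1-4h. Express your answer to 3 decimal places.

0.095

P(Resolution=<1h) = 0.126 + 0.079 + 0.039 + 0.072 + 0.080 = 0.396.
P(Resolution=1-4h) = 0.010 + 0.035 + 0.022 + 0.090 + 0.088 = 0.245.
P(Resolution ∈ {<1h, 1-4h}) = 0.396 + 0.245 = 0.641; P(Priority=P3, Resolution ∈ {<1h, 1-4h}) = 0.039 + 0.022 = 0.061.
P(Priority=P3 | Resolution ∈ {<1h, 1-4h}) = 0.061/0.641 = 0.095.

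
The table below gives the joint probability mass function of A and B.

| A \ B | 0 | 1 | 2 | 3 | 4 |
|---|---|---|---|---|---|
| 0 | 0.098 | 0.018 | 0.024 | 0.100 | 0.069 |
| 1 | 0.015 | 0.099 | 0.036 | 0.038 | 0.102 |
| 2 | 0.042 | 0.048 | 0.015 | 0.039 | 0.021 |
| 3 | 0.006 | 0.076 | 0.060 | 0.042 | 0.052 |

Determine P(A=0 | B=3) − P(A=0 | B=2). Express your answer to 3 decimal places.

P(B=3) = 0.100 + 0.038 + 0.039 + 0.042 = 0.219; P(A=0 | B=3) = 0.100/0.219 = 0.4566.
P(B=2) = 0.024 + 0.036 + 0.015 + 0.060 = 0.135; P(A=0 | B=2) = 0.024/0.135 = 0.1778.
Difference = 0.279.

0.279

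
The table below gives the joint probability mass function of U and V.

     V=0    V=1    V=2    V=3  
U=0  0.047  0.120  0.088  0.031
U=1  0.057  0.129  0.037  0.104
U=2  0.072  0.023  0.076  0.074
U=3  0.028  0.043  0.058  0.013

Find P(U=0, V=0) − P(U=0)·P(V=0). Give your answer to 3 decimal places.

-0.011

P(U=0) = 0.047 + 0.120 + 0.088 + 0.031 = 0.286.
P(V=0) = 0.047 + 0.057 + 0.072 + 0.028 = 0.204.
P(U=0, V=0) − P(U=0)P(V=0) = 0.047 − 0.286×0.204 = -0.011.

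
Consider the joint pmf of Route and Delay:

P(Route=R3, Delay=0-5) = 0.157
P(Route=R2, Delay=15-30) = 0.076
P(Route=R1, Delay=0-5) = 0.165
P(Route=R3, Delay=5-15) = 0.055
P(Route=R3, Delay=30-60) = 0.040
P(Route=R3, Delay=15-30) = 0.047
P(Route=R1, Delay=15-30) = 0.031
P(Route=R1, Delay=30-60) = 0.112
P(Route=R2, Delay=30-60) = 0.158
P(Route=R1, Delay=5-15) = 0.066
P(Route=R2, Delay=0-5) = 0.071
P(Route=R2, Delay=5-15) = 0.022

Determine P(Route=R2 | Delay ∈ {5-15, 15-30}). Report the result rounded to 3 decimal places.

P(Delay=5-15) = 0.066 + 0.022 + 0.055 = 0.143.
P(Delay=15-30) = 0.031 + 0.076 + 0.047 = 0.154.
P(Delay ∈ {5-15, 15-30}) = 0.143 + 0.154 = 0.297; P(Route=R2, Delay ∈ {5-15, 15-30}) = 0.022 + 0.076 = 0.098.
P(Route=R2 | Delay ∈ {5-15, 15-30}) = 0.098/0.297 = 0.330.

0.330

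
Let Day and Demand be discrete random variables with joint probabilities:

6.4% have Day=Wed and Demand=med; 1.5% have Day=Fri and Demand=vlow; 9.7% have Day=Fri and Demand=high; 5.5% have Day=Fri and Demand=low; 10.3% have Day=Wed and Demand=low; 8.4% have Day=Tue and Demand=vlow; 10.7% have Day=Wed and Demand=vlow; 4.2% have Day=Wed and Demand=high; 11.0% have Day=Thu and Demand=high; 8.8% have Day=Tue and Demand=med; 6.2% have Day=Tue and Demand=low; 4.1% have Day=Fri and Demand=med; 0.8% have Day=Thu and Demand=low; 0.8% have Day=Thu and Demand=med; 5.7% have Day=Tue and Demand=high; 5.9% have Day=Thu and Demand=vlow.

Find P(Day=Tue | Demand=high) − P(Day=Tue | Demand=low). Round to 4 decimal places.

-0.0857

P(Demand=high) = 0.057 + 0.042 + 0.110 + 0.097 = 0.306; P(Day=Tue | Demand=high) = 0.057/0.306 = 0.18627.
P(Demand=low) = 0.062 + 0.103 + 0.008 + 0.055 = 0.228; P(Day=Tue | Demand=low) = 0.062/0.228 = 0.27193.
Difference = -0.0857.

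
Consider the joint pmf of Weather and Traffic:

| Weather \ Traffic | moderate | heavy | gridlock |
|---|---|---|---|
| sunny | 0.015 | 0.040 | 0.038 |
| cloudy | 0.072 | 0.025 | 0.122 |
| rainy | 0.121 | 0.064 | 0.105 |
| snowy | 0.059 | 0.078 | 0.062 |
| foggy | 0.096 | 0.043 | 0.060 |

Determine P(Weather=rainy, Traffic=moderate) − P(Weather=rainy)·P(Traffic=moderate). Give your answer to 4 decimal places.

P(Weather=rainy) = 0.121 + 0.064 + 0.105 = 0.290.
P(Traffic=moderate) = 0.015 + 0.072 + 0.121 + 0.059 + 0.096 = 0.363.
P(Weather=rainy, Traffic=moderate) − P(Weather=rainy)P(Traffic=moderate) = 0.121 − 0.290×0.363 = 0.0157.

0.0157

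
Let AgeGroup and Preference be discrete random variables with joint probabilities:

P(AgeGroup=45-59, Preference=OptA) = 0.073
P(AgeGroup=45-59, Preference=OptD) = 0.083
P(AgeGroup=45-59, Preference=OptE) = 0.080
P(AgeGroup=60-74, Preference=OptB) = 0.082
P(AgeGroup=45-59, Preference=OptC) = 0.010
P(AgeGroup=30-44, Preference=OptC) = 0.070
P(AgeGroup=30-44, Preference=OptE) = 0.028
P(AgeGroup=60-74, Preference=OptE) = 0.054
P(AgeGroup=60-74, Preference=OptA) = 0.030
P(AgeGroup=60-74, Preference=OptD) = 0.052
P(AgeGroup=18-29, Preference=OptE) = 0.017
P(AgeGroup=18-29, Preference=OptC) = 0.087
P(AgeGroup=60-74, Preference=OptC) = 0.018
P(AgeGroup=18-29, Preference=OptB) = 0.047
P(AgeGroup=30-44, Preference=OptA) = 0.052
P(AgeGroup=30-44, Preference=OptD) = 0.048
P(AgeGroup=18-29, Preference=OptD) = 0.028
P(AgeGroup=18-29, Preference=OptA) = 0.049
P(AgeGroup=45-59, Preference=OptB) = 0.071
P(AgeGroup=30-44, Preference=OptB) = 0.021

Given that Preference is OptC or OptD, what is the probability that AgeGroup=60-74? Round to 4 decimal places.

P(Preference=OptC) = 0.087 + 0.070 + 0.010 + 0.018 = 0.185.
P(Preference=OptD) = 0.028 + 0.048 + 0.083 + 0.052 = 0.211.
P(Preference ∈ {OptC, OptD}) = 0.185 + 0.211 = 0.396; P(AgeGroup=60-74, Preference ∈ {OptC, OptD}) = 0.018 + 0.052 = 0.070.
P(AgeGroup=60-74 | Preference ∈ {OptC, OptD}) = 0.070/0.396 = 0.1768.

0.1768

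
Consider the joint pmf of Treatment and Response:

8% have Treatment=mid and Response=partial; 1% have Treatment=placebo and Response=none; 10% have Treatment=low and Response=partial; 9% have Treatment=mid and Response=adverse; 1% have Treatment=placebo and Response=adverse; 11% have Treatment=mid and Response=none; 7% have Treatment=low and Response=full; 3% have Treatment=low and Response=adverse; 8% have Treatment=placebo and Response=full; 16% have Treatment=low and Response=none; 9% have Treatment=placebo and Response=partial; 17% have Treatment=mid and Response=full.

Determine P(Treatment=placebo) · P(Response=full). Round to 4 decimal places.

0.0608

P(Treatment=placebo) = 0.01 + 0.09 + 0.08 + 0.01 = 0.19.
P(Response=full) = 0.08 + 0.07 + 0.17 = 0.32.
Product: 0.19 × 0.32 = 0.0608.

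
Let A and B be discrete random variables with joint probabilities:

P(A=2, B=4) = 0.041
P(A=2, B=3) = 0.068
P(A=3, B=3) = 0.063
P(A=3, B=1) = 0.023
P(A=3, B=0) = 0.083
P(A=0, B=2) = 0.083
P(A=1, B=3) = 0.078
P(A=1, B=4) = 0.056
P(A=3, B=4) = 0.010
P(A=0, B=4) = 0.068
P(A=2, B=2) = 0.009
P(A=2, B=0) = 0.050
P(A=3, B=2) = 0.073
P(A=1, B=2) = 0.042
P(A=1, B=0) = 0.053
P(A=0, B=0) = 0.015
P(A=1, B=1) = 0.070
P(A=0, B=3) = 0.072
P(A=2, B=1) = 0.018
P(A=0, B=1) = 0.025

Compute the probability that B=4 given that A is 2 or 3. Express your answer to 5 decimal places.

0.11644

P(A=2) = 0.050 + 0.018 + 0.009 + 0.068 + 0.041 = 0.186.
P(A=3) = 0.083 + 0.023 + 0.073 + 0.063 + 0.010 = 0.252.
P(A ∈ {2, 3}) = 0.186 + 0.252 = 0.438; P(B=4, A ∈ {2, 3}) = 0.041 + 0.010 = 0.051.
P(B=4 | A ∈ {2, 3}) = 0.051/0.438 = 0.11644.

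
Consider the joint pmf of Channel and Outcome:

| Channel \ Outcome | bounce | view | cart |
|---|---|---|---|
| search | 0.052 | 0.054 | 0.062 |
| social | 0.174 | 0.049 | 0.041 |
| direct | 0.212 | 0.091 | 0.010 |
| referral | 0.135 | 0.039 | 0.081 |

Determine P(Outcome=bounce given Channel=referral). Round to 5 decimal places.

0.52941

P(Channel=referral) = 0.135 + 0.039 + 0.081 = 0.255.
P(Outcome=bounce | Channel=referral) = 0.135/0.255 = 0.52941.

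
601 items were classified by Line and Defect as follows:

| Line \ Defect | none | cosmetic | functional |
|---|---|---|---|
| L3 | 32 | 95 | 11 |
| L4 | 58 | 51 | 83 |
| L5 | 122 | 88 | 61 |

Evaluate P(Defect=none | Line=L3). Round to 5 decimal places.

Total with Line=L3: 32 + 95 + 11 = 138.
P(Defect=none | Line=L3) = 32/138 = 0.23188.

0.23188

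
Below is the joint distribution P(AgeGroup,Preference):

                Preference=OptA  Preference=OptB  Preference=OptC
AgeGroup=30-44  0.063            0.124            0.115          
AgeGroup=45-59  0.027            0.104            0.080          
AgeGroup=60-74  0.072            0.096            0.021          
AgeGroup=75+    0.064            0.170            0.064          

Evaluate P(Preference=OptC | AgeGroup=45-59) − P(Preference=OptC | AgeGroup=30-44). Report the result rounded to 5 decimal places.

P(AgeGroup=45-59) = 0.027 + 0.104 + 0.080 = 0.211; P(Preference=OptC | AgeGroup=45-59) = 0.080/0.211 = 0.379147.
P(AgeGroup=30-44) = 0.063 + 0.124 + 0.115 = 0.302; P(Preference=OptC | AgeGroup=30-44) = 0.115/0.302 = 0.380795.
Difference = -0.00165.

-0.00165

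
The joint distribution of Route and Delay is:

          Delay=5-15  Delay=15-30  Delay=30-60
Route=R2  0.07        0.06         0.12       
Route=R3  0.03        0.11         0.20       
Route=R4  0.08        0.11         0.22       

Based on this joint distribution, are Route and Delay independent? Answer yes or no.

no

P(Route=R3) = 0.34 and P(Delay=5-15) = 0.18, so their product is 0.0612, but P(Route=R3, Delay=5-15) = 0.03. Since these differ, Route and Delay are not independent.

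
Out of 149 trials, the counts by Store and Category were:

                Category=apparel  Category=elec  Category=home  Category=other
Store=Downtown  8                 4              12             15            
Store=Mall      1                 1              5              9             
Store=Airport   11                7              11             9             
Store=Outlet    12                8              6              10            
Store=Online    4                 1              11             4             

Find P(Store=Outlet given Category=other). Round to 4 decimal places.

0.2128

Total with Category=other: 15 + 9 + 9 + 10 + 4 = 47.
P(Store=Outlet | Category=other) = 10/47 = 0.2128.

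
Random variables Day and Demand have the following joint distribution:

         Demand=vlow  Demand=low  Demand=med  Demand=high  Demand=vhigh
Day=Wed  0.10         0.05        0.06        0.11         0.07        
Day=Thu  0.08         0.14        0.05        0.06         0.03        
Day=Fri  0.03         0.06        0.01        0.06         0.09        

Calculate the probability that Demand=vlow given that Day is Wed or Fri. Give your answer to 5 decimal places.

P(Day=Wed) = 0.10 + 0.05 + 0.06 + 0.11 + 0.07 = 0.39.
P(Day=Fri) = 0.03 + 0.06 + 0.01 + 0.06 + 0.09 = 0.25.
P(Day ∈ {Wed, Fri}) = 0.39 + 0.25 = 0.64; P(Demand=vlow, Day ∈ {Wed, Fri}) = 0.10 + 0.03 = 0.13.
P(Demand=vlow | Day ∈ {Wed, Fri}) = 0.13/0.64 = 0.20313.

0.20313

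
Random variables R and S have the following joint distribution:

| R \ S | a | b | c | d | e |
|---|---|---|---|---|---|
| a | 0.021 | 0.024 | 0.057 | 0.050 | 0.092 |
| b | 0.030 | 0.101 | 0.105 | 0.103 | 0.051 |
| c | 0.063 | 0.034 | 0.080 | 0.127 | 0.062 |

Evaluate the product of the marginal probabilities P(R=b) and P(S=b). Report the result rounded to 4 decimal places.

0.0620

P(R=b) = 0.030 + 0.101 + 0.105 + 0.103 + 0.051 = 0.390.
P(S=b) = 0.024 + 0.101 + 0.034 = 0.159.
Product: 0.390 × 0.159 = 0.0620.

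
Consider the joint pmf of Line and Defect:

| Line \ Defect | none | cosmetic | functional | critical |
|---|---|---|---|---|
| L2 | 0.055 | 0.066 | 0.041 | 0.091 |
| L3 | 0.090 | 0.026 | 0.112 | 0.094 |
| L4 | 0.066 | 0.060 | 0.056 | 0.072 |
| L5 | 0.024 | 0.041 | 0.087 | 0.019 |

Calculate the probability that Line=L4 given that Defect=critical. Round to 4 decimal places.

0.2609

P(Defect=critical) = 0.091 + 0.094 + 0.072 + 0.019 = 0.276.
P(Line=L4 | Defect=critical) = 0.072/0.276 = 0.2609.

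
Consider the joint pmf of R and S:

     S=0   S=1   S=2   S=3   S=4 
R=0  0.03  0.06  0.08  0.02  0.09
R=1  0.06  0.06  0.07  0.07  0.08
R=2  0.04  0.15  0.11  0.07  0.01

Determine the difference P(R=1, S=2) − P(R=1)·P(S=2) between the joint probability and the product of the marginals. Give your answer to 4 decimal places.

-0.0184

P(R=1) = 0.06 + 0.06 + 0.07 + 0.07 + 0.08 = 0.34.
P(S=2) = 0.08 + 0.07 + 0.11 = 0.26.
P(R=1, S=2) − P(R=1)P(S=2) = 0.07 − 0.34×0.26 = -0.0184.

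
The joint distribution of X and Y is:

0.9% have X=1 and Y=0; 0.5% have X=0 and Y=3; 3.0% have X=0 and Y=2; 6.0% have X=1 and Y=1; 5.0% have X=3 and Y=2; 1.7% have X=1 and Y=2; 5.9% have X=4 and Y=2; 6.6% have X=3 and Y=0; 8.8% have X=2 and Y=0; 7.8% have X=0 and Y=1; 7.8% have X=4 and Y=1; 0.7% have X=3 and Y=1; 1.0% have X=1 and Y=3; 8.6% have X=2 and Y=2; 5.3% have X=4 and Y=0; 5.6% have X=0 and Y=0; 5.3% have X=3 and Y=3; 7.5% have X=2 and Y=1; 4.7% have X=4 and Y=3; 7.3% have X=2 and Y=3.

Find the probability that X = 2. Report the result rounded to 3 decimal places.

P(X=2) = 0.088 + 0.075 + 0.086 + 0.073 = 0.322.

0.322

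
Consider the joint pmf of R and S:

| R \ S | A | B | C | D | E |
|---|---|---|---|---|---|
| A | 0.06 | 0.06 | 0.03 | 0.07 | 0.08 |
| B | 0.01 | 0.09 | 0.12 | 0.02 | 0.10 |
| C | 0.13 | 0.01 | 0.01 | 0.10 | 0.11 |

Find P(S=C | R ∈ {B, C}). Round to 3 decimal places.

P(R=B) = 0.01 + 0.09 + 0.12 + 0.02 + 0.10 = 0.34.
P(R=C) = 0.13 + 0.01 + 0.01 + 0.10 + 0.11 = 0.36.
P(R ∈ {B, C}) = 0.34 + 0.36 = 0.70; P(S=C, R ∈ {B, C}) = 0.12 + 0.01 = 0.13.
P(S=C | R ∈ {B, C}) = 0.13/0.70 = 0.186.

0.186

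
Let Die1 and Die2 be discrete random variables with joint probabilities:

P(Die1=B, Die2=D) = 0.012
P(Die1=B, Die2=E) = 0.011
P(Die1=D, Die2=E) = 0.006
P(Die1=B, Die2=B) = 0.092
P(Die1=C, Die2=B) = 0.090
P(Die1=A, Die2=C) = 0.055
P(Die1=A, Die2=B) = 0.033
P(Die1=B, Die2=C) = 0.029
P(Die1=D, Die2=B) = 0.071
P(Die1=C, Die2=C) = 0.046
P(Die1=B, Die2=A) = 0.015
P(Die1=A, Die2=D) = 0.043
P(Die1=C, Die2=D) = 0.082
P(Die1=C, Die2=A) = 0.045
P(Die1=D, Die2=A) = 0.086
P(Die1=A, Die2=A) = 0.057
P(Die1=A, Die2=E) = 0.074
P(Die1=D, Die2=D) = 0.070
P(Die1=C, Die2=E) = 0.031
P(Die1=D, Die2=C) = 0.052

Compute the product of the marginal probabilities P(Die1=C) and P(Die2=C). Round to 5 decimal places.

0.05351

P(Die1=C) = 0.045 + 0.090 + 0.046 + 0.082 + 0.031 = 0.294.
P(Die2=C) = 0.055 + 0.029 + 0.046 + 0.052 = 0.182.
Product: 0.294 × 0.182 = 0.05351.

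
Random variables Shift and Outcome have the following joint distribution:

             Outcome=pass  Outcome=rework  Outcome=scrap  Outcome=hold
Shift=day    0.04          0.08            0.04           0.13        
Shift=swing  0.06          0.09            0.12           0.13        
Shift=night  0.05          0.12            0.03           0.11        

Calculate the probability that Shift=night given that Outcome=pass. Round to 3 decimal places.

P(Outcome=pass) = 0.04 + 0.06 + 0.05 = 0.15.
P(Shift=night | Outcome=pass) = 0.05/0.15 = 0.333.

0.333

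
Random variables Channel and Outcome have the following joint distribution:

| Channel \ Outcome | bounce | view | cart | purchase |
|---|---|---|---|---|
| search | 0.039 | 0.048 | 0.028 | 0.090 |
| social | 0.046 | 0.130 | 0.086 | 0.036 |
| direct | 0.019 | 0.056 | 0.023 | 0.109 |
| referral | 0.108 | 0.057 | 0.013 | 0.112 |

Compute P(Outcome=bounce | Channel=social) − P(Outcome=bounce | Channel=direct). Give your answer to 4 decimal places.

0.0626

P(Channel=social) = 0.046 + 0.130 + 0.086 + 0.036 = 0.298; P(Outcome=bounce | Channel=social) = 0.046/0.298 = 0.15436.
P(Channel=direct) = 0.019 + 0.056 + 0.023 + 0.109 = 0.207; P(Outcome=bounce | Channel=direct) = 0.019/0.207 = 0.09179.
Difference = 0.0626.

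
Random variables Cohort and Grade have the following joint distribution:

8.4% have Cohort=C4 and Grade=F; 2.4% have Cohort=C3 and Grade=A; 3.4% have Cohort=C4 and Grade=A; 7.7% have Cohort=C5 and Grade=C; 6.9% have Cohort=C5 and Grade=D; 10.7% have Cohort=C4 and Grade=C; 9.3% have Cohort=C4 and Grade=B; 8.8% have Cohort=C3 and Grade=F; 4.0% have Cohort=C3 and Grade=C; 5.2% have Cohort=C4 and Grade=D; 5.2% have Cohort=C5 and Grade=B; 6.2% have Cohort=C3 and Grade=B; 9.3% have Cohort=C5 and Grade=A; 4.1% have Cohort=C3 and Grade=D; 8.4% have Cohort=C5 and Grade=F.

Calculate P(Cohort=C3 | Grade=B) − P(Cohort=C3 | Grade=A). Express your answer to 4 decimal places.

0.1406

P(Grade=B) = 0.062 + 0.093 + 0.052 = 0.207; P(Cohort=C3 | Grade=B) = 0.062/0.207 = 0.29952.
P(Grade=A) = 0.024 + 0.034 + 0.093 = 0.151; P(Cohort=C3 | Grade=A) = 0.024/0.151 = 0.15894.
Difference = 0.1406.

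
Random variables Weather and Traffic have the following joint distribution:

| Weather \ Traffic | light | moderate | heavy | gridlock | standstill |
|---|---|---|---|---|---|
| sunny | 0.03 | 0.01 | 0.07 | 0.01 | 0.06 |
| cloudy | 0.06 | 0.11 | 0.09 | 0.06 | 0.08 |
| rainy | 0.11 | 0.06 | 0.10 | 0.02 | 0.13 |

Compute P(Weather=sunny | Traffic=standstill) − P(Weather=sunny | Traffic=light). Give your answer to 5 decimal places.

P(Traffic=standstill) = 0.06 + 0.08 + 0.13 = 0.27; P(Weather=sunny | Traffic=standstill) = 0.06/0.27 = 0.222222.
P(Traffic=light) = 0.03 + 0.06 + 0.11 = 0.20; P(Weather=sunny | Traffic=light) = 0.03/0.20 = 0.150000.
Difference = 0.07222.

0.07222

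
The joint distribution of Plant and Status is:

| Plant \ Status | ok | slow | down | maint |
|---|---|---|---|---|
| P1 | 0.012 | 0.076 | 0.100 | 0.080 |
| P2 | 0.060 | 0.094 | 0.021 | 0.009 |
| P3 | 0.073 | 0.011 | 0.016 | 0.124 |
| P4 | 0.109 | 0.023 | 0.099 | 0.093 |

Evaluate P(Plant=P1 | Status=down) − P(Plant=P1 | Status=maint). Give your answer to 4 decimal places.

0.1623

P(Status=down) = 0.100 + 0.021 + 0.016 + 0.099 = 0.236; P(Plant=P1 | Status=down) = 0.100/0.236 = 0.42373.
P(Status=maint) = 0.080 + 0.009 + 0.124 + 0.093 = 0.306; P(Plant=P1 | Status=maint) = 0.080/0.306 = 0.26144.
Difference = 0.1623.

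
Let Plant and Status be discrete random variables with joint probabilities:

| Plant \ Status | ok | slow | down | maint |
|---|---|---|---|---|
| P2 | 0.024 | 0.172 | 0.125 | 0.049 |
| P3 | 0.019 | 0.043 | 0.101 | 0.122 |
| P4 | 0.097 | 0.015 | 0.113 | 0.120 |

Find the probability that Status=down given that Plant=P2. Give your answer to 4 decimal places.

P(Plant=P2) = 0.024 + 0.172 + 0.125 + 0.049 = 0.370.
P(Status=down | Plant=P2) = 0.125/0.370 = 0.3378.

0.3378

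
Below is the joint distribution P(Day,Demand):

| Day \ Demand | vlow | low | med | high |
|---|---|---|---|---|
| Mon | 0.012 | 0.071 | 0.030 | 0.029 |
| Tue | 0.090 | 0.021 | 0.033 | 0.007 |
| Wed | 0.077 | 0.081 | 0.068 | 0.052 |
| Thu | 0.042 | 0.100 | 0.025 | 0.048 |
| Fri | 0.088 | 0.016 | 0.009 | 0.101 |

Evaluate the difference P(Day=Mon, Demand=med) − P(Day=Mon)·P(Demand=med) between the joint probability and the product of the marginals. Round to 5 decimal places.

P(Day=Mon) = 0.012 + 0.071 + 0.030 + 0.029 = 0.142.
P(Demand=med) = 0.030 + 0.033 + 0.068 + 0.025 + 0.009 = 0.165.
P(Day=Mon, Demand=med) − P(Day=Mon)P(Demand=med) = 0.030 − 0.142×0.165 = 0.00657.

0.00657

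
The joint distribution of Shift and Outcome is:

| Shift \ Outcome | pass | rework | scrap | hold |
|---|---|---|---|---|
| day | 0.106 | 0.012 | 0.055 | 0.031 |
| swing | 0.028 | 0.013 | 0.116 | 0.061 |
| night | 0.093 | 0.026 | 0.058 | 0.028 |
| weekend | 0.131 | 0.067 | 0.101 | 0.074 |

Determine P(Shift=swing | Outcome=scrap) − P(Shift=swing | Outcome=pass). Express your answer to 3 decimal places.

P(Outcome=scrap) = 0.055 + 0.116 + 0.058 + 0.101 = 0.330; P(Shift=swing | Outcome=scrap) = 0.116/0.330 = 0.3515.
P(Outcome=pass) = 0.106 + 0.028 + 0.093 + 0.131 = 0.358; P(Shift=swing | Outcome=pass) = 0.028/0.358 = 0.0782.
Difference = 0.273.

0.273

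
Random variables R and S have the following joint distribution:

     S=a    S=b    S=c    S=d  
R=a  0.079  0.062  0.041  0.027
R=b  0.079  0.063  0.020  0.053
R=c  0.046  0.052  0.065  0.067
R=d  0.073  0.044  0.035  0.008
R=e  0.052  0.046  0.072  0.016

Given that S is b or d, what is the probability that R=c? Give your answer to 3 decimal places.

P(S=b) = 0.062 + 0.063 + 0.052 + 0.044 + 0.046 = 0.267.
P(S=d) = 0.027 + 0.053 + 0.067 + 0.008 + 0.016 = 0.171.
P(S ∈ {b, d}) = 0.267 + 0.171 = 0.438; P(R=c, S ∈ {b, d}) = 0.052 + 0.067 = 0.119.
P(R=c | S ∈ {b, d}) = 0.119/0.438 = 0.272.

0.272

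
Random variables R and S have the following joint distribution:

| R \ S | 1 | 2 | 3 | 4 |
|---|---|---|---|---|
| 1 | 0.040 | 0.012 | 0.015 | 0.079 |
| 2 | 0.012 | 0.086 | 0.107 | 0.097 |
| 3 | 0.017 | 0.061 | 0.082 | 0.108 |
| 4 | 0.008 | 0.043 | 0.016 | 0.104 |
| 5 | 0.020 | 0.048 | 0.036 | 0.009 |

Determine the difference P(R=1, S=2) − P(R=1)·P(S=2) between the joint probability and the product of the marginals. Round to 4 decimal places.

P(R=1) = 0.040 + 0.012 + 0.015 + 0.079 = 0.146.
P(S=2) = 0.012 + 0.086 + 0.061 + 0.043 + 0.048 = 0.250.
P(R=1, S=2) − P(R=1)P(S=2) = 0.012 − 0.146×0.250 = -0.0245.

-0.0245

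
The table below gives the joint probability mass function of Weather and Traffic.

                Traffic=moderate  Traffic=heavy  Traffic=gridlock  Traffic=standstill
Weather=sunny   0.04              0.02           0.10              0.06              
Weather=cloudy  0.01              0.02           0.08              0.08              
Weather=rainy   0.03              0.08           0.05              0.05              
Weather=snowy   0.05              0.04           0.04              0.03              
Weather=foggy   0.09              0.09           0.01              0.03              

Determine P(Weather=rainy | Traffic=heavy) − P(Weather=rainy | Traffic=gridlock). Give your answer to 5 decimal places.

P(Traffic=heavy) = 0.02 + 0.02 + 0.08 + 0.04 + 0.09 = 0.25; P(Weather=rainy | Traffic=heavy) = 0.08/0.25 = 0.320000.
P(Traffic=gridlock) = 0.10 + 0.08 + 0.05 + 0.04 + 0.01 = 0.28; P(Weather=rainy | Traffic=gridlock) = 0.05/0.28 = 0.178571.
Difference = 0.14143.

0.14143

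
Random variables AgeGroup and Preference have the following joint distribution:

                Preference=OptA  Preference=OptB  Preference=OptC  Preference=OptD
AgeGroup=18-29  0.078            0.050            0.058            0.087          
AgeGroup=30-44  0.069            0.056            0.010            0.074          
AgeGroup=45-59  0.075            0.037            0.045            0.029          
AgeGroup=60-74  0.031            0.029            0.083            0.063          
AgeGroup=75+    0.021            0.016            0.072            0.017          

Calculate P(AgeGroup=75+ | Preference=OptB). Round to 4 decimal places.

P(Preference=OptB) = 0.050 + 0.056 + 0.037 + 0.029 + 0.016 = 0.188.
P(AgeGroup=75+ | Preference=OptB) = 0.016/0.188 = 0.0851.

0.0851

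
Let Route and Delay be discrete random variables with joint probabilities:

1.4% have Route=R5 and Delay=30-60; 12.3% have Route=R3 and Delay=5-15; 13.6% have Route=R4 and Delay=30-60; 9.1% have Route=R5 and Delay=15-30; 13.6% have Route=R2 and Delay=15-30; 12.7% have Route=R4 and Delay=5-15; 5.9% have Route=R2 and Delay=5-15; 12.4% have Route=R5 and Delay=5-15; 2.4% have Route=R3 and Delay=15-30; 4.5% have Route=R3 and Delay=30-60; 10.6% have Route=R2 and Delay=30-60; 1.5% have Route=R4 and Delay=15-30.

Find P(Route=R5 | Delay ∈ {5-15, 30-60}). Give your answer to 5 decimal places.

P(Delay=5-15) = 0.059 + 0.123 + 0.127 + 0.124 = 0.433.
P(Delay=30-60) = 0.106 + 0.045 + 0.136 + 0.014 = 0.301.
P(Delay ∈ {5-15, 30-60}) = 0.433 + 0.301 = 0.734; P(Route=R5, Delay ∈ {5-15, 30-60}) = 0.124 + 0.014 = 0.138.
P(Route=R5 | Delay ∈ {5-15, 30-60}) = 0.138/0.734 = 0.18801.

0.18801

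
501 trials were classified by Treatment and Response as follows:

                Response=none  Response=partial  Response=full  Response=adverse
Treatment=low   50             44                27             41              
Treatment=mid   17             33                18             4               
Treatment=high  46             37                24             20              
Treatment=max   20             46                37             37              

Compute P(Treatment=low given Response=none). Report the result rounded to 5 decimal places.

Total with Response=none: 50 + 17 + 46 + 20 = 133.
P(Treatment=low | Response=none) = 50/133 = 0.37594.

0.37594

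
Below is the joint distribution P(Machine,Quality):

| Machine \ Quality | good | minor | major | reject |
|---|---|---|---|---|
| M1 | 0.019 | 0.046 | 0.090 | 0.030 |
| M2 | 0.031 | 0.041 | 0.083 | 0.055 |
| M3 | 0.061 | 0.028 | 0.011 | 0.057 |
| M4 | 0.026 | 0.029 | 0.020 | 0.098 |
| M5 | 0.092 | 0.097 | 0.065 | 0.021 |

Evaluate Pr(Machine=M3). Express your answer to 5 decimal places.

0.15700

P(Machine=M3) = 0.061 + 0.028 + 0.011 + 0.057 = 0.157.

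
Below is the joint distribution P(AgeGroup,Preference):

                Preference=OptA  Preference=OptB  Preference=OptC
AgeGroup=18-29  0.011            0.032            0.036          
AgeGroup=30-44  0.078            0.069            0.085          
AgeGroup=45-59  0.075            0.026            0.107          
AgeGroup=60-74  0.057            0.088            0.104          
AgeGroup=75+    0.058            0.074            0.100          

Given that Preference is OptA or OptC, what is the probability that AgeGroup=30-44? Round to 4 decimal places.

0.2293

P(Preference=OptA) = 0.011 + 0.078 + 0.075 + 0.057 + 0.058 = 0.279.
P(Preference=OptC) = 0.036 + 0.085 + 0.107 + 0.104 + 0.100 = 0.432.
P(Preference ∈ {OptA, OptC}) = 0.279 + 0.432 = 0.711; P(AgeGroup=30-44, Preference ∈ {OptA, OptC}) = 0.078 + 0.085 = 0.163.
P(AgeGroup=30-44 | Preference ∈ {OptA, OptC}) = 0.163/0.711 = 0.2293.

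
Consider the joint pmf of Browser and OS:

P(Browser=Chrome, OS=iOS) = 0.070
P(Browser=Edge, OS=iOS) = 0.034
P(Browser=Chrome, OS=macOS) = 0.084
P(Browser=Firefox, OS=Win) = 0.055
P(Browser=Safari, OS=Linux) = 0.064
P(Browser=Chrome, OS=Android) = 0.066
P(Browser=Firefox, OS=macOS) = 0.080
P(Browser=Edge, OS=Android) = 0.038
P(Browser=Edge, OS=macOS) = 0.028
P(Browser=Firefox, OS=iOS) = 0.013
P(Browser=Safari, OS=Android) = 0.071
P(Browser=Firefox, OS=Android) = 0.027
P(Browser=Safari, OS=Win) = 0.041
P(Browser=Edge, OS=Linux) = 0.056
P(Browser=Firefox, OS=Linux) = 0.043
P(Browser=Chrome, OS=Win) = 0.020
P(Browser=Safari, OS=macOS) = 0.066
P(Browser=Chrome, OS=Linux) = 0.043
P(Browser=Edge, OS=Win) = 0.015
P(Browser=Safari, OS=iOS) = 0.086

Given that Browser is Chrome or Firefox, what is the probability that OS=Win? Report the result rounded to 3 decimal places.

P(Browser=Chrome) = 0.020 + 0.084 + 0.043 + 0.070 + 0.066 = 0.283.
P(Browser=Firefox) = 0.055 + 0.080 + 0.043 + 0.013 + 0.027 = 0.218.
P(Browser ∈ {Chrome, Firefox}) = 0.283 + 0.218 = 0.501; P(OS=Win, Browser ∈ {Chrome, Firefox}) = 0.020 + 0.055 = 0.075.
P(OS=Win | Browser ∈ {Chrome, Firefox}) = 0.075/0.501 = 0.150.

0.150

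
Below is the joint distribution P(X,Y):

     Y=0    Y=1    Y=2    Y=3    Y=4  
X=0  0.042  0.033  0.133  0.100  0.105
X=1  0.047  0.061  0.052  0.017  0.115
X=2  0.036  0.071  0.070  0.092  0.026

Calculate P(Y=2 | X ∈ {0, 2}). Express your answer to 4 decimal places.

0.2867

P(X=0) = 0.042 + 0.033 + 0.133 + 0.100 + 0.105 = 0.413.
P(X=2) = 0.036 + 0.071 + 0.070 + 0.092 + 0.026 = 0.295.
P(X ∈ {0, 2}) = 0.413 + 0.295 = 0.708; P(Y=2, X ∈ {0, 2}) = 0.133 + 0.070 = 0.203.
P(Y=2 | X ∈ {0, 2}) = 0.203/0.708 = 0.2867.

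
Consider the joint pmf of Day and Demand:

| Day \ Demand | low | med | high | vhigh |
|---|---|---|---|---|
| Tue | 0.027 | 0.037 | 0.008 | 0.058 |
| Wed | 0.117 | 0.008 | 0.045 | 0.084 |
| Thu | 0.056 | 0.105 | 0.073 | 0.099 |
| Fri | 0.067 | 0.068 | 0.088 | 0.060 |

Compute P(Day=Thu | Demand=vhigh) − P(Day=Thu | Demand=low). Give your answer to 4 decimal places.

0.1192

P(Demand=vhigh) = 0.058 + 0.084 + 0.099 + 0.060 = 0.301; P(Day=Thu | Demand=vhigh) = 0.099/0.301 = 0.32890.
P(Demand=low) = 0.027 + 0.117 + 0.056 + 0.067 = 0.267; P(Day=Thu | Demand=low) = 0.056/0.267 = 0.20974.
Difference = 0.1192.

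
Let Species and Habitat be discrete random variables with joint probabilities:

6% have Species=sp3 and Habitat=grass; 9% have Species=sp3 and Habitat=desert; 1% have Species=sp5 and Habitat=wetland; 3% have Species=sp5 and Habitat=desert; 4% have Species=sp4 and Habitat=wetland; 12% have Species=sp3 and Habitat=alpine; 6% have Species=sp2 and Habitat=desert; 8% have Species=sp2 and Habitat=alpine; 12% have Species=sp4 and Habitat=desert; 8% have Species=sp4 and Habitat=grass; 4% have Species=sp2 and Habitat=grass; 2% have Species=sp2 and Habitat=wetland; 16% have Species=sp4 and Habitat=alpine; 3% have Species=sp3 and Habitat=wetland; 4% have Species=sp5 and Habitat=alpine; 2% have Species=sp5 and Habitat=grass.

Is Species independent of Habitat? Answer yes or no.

Every cell satisfies P(Species,Habitat) = P(Species)·P(Habitat). For instance P(Species=sp5) = 0.10, P(Habitat=alpine) = 0.40, and 0.10×0.40 = 0.04 matches the joint entry. So Species and Habitat are independent.

yes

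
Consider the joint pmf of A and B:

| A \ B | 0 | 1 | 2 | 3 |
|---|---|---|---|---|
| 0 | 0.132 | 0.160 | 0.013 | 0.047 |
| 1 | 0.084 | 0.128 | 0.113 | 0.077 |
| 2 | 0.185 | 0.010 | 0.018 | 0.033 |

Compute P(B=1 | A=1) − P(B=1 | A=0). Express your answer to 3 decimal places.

P(A=1) = 0.084 + 0.128 + 0.113 + 0.077 = 0.402; P(B=1 | A=1) = 0.128/0.402 = 0.3184.
P(A=0) = 0.132 + 0.160 + 0.013 + 0.047 = 0.352; P(B=1 | A=0) = 0.160/0.352 = 0.4545.
Difference = -0.136.

-0.136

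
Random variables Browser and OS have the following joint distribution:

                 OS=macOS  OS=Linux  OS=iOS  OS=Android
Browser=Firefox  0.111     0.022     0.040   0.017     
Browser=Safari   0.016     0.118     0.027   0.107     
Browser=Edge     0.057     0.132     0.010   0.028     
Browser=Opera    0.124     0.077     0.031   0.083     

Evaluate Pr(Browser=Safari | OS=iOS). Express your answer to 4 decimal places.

0.2500

P(OS=iOS) = 0.040 + 0.027 + 0.010 + 0.031 = 0.108.
P(Browser=Safari | OS=iOS) = 0.027/0.108 = 0.2500.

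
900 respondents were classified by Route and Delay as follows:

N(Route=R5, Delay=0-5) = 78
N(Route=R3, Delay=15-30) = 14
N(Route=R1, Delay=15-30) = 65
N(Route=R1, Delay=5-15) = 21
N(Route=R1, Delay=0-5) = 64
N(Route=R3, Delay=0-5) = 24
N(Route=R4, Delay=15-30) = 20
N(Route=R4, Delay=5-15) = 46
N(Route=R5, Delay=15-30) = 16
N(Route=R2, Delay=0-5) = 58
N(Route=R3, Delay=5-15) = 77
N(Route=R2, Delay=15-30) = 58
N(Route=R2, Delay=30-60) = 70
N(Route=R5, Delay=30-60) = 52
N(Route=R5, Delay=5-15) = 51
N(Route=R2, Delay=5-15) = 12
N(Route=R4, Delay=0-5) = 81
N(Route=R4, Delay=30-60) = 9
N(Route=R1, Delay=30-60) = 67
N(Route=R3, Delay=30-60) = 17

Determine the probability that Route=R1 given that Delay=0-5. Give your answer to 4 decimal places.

Total with Delay=0-5: 64 + 58 + 24 + 81 + 78 = 305.
P(Route=R1 | Delay=0-5) = 64/305 = 0.2098.

0.2098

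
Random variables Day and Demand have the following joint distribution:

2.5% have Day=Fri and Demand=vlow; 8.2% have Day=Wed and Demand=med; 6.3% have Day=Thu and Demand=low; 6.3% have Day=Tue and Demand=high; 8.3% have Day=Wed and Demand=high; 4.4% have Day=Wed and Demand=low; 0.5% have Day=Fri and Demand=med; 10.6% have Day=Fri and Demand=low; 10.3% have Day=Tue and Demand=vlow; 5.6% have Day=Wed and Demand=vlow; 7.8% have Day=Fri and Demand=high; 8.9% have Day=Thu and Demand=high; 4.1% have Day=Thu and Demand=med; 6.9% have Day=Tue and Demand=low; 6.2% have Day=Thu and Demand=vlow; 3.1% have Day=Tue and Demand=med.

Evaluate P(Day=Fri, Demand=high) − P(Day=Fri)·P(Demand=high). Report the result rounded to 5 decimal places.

P(Day=Fri) = 0.025 + 0.106 + 0.005 + 0.078 = 0.214.
P(Demand=high) = 0.063 + 0.083 + 0.089 + 0.078 = 0.313.
P(Day=Fri, Demand=high) − P(Day=Fri)P(Demand=high) = 0.078 − 0.214×0.313 = 0.01102.

0.01102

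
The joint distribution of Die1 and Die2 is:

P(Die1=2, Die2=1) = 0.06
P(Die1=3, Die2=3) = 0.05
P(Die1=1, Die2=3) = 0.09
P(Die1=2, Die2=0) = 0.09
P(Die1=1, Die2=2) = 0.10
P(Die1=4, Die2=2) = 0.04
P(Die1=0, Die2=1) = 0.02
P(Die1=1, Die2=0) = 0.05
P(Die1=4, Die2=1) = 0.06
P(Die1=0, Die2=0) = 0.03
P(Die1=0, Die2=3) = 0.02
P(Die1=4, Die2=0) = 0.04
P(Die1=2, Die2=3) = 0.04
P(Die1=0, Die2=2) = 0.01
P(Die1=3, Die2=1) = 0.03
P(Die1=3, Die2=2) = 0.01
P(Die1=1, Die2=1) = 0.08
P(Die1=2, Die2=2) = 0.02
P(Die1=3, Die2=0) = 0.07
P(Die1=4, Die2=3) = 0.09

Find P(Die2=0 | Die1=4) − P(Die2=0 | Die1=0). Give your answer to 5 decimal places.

-0.20109

P(Die1=4) = 0.04 + 0.06 + 0.04 + 0.09 = 0.23; P(Die2=0 | Die1=4) = 0.04/0.23 = 0.173913.
P(Die1=0) = 0.03 + 0.02 + 0.01 + 0.02 = 0.08; P(Die2=0 | Die1=0) = 0.03/0.08 = 0.375000.
Difference = -0.20109.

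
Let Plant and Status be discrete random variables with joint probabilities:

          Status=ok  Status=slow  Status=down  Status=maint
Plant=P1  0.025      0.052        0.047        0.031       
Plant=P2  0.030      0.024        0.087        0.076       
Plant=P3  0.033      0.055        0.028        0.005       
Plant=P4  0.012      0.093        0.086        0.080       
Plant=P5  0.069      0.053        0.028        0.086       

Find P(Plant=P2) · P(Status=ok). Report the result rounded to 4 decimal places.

0.0367

P(Plant=P2) = 0.030 + 0.024 + 0.087 + 0.076 = 0.217.
P(Status=ok) = 0.025 + 0.030 + 0.033 + 0.012 + 0.069 = 0.169.
Product: 0.217 × 0.169 = 0.0367.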